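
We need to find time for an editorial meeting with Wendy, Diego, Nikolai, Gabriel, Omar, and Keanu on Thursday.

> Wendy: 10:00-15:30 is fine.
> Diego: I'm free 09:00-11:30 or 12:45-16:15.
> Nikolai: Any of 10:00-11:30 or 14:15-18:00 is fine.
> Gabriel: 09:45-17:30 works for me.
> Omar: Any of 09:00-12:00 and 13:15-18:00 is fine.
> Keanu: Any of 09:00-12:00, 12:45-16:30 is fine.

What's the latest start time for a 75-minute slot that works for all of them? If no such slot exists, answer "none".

14:15

Wendy ∩ Diego: 10:00-11:30, 12:45-15:30.
Wendy ∩ Diego ∩ Nikolai: 10:00-11:30, 14:15-15:30.
Wendy ∩ Diego ∩ Nikolai ∩ Gabriel: 10:00-11:30, 14:15-15:30.
Wendy ∩ Diego ∩ Nikolai ∩ Gabriel ∩ Omar: 10:00-11:30, 14:15-15:30.
Wendy ∩ Diego ∩ Nikolai ∩ Gabriel ∩ Omar ∩ Keanu: 10:00-11:30, 14:15-15:30.
The last common window of at least 75 minutes is 14:15-15:30; a 75-minute meeting can start as late as 14:15 and still end by 15:30.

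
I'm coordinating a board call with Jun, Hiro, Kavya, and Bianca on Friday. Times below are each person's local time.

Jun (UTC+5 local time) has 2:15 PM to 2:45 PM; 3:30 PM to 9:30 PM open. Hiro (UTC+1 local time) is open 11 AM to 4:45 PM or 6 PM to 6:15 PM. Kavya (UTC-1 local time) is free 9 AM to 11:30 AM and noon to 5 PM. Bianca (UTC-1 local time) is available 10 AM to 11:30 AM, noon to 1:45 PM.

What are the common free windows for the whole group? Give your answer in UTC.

Jun in UTC: 09:15-09:45, 10:30-16:30 (subtract 5h to convert from UTC+5).
Hiro in UTC: 10:00-15:45, 17:00-17:15 (subtract 1h to convert from UTC+1).
Kavya in UTC: 10:00-12:30, 13:00-18:00 (add 1h to convert from UTC-1).
Bianca in UTC: 11:00-12:30, 13:00-14:45 (add 1h to convert from UTC-1).
Jun ∩ Hiro: 10:30-15:45.
Jun ∩ Hiro ∩ Kavya: 10:30-12:30, 13:00-15:45.
Jun ∩ Hiro ∩ Kavya ∩ Bianca: 11:00-12:30, 13:00-14:45.

11:00-12:30, 13:00-14:45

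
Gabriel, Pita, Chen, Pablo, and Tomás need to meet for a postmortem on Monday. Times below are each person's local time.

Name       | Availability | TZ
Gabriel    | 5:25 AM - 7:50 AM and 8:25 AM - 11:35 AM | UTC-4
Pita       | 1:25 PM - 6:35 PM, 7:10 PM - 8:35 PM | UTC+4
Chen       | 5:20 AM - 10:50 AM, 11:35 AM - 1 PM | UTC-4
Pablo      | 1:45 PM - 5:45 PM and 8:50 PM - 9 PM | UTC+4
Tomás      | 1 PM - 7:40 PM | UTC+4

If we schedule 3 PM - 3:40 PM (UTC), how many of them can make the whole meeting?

Gabriel in UTC: 09:25-11:50, 12:25-15:35 (add 4h to convert from UTC-4).
Pita in UTC: 09:25-14:35, 15:10-16:35 (subtract 4h to convert from UTC+4).
Chen in UTC: 09:20-14:50, 15:35-17:00 (add 4h to convert from UTC-4).
Pablo in UTC: 09:45-13:45, 16:50-17:00 (subtract 4h to convert from UTC+4).
Tomás in UTC: 09:00-15:40 (subtract 4h to convert from UTC+4).
Tomás can make the full 15:00-15:40 slot — that's 1.

1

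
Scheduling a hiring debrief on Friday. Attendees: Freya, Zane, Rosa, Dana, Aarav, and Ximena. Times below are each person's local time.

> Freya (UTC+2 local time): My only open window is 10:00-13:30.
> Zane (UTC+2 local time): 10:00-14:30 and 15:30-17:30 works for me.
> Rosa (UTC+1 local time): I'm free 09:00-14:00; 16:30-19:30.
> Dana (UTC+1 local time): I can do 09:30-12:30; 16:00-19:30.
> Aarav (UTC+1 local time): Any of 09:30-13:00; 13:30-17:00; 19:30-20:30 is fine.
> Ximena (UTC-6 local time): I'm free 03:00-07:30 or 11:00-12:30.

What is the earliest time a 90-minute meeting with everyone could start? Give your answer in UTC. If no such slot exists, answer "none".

09:00

Freya in UTC: 08:00-11:30 (subtract 2h to convert from UTC+2).
Zane in UTC: 08:00-12:30, 13:30-15:30 (subtract 2h to convert from UTC+2).
Rosa in UTC: 08:00-13:00, 15:30-18:30 (subtract 1h to convert from UTC+1).
Dana in UTC: 08:30-11:30, 15:00-18:30 (subtract 1h to convert from UTC+1).
Aarav in UTC: 08:30-12:00, 12:30-16:00, 18:30-19:30 (subtract 1h to convert from UTC+1).
Ximena in UTC: 09:00-13:30, 17:00-18:30 (add 6h to convert from UTC-6).
Freya ∩ Zane: 08:00-11:30.
Freya ∩ Zane ∩ Rosa: 08:00-11:30.
Freya ∩ Zane ∩ Rosa ∩ Dana: 08:30-11:30.
Freya ∩ Zane ∩ Rosa ∩ Dana ∩ Aarav: 08:30-11:30.
Freya ∩ Zane ∩ Rosa ∩ Dana ∩ Aarav ∩ Ximena: 09:00-11:30.
The first common window of at least 90 minutes is 09:00-11:30, so the earliest start is 09:00.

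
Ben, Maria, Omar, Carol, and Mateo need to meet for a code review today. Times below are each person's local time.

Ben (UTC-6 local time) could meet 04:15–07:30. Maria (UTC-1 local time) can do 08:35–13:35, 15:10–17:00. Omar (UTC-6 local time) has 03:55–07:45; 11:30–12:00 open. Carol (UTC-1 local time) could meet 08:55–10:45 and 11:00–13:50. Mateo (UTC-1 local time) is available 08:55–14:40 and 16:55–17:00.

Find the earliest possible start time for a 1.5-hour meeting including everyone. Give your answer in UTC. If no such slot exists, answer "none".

10:15

Ben in UTC: 10:15-13:30 (add 6h to convert from UTC-6).
Maria in UTC: 09:35-14:35, 16:10-18:00 (add 1h to convert from UTC-1).
Omar in UTC: 09:55-13:45, 17:30-18:00 (add 6h to convert from UTC-6).
Carol in UTC: 09:55-11:45, 12:00-14:50 (add 1h to convert from UTC-1).
Mateo in UTC: 09:55-15:40, 17:55-18:00 (add 1h to convert from UTC-1).
Ben ∩ Maria: 10:15-13:30.
Ben ∩ Maria ∩ Omar: 10:15-13:30.
Ben ∩ Maria ∩ Omar ∩ Carol: 10:15-11:45, 12:00-13:30.
Ben ∩ Maria ∩ Omar ∩ Carol ∩ Mateo: 10:15-11:45, 12:00-13:30.
The first common window of at least 90 minutes is 10:15-11:45, so the earliest start is 10:15.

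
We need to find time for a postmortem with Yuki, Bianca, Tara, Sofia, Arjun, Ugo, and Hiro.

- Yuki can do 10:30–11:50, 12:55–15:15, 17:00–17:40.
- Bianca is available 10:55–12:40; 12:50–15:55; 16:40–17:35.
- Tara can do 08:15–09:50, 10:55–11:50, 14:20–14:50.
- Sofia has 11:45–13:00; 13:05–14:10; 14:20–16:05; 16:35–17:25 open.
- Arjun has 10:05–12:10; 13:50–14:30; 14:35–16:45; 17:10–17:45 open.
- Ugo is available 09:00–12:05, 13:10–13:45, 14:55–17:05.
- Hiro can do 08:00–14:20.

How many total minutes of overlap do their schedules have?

5

Yuki ∩ Bianca: 10:55-11:50, 12:55-15:15, 17:00-17:35.
Yuki ∩ Bianca ∩ Tara: 10:55-11:50, 14:20-14:50.
Yuki ∩ Bianca ∩ Tara ∩ Sofia: 11:45-11:50, 14:20-14:50.
Yuki ∩ Bianca ∩ Tara ∩ Sofia ∩ Arjun: 11:45-11:50, 14:20-14:30, 14:35-14:50.
Yuki ∩ Bianca ∩ Tara ∩ Sofia ∩ Arjun ∩ Ugo: 11:45-11:50.
Yuki ∩ Bianca ∩ Tara ∩ Sofia ∩ Arjun ∩ Ugo ∩ Hiro: 11:45-11:50.
That's a single block of 5 minutes.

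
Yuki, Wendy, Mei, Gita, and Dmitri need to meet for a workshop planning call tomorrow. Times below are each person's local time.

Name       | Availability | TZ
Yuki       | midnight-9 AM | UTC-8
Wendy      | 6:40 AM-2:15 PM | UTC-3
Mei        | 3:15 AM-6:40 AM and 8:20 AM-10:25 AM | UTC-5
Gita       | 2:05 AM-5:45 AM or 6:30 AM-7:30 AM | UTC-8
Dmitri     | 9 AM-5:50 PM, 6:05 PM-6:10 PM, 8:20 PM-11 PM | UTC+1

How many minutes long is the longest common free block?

Yuki in UTC: 08:00-17:00 (add 8h to convert from UTC-8).
Wendy in UTC: 09:40-17:15 (add 3h to convert from UTC-3).
Mei in UTC: 08:15-11:40, 13:20-15:25 (add 5h to convert from UTC-5).
Gita in UTC: 10:05-13:45, 14:30-15:30 (add 8h to convert from UTC-8).
Dmitri in UTC: 08:00-16:50, 17:05-17:10, 19:20-22:00 (subtract 1h to convert from UTC+1).
Yuki ∩ Wendy: 09:40-17:00.
Yuki ∩ Wendy ∩ Mei: 09:40-11:40, 13:20-15:25.
Yuki ∩ Wendy ∩ Mei ∩ Gita: 10:05-11:40, 13:20-13:45, 14:30-15:25.
Yuki ∩ Wendy ∩ Mei ∩ Gita ∩ Dmitri: 10:05-11:40, 13:20-13:45, 14:30-15:25.
Those are the intersection windows.
The longest is 10:05-11:40 at 95 minutes.

95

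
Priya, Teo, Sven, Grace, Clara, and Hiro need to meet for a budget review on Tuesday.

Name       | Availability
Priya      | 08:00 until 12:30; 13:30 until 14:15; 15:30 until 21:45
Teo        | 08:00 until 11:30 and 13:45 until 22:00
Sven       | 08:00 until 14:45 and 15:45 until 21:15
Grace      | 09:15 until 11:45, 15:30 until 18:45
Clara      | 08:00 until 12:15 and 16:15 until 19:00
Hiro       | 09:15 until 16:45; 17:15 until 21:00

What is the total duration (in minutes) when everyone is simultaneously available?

Priya ∩ Teo: 08:00-11:30, 13:45-14:15, 15:30-21:45.
Priya ∩ Teo ∩ Sven: 08:00-11:30, 13:45-14:15, 15:45-21:15.
Priya ∩ Teo ∩ Sven ∩ Grace: 09:15-11:30, 15:45-18:45.
Priya ∩ Teo ∩ Sven ∩ Grace ∩ Clara: 09:15-11:30, 16:15-18:45.
Priya ∩ Teo ∩ Sven ∩ Grace ∩ Clara ∩ Hiro: 09:15-11:30, 16:15-16:45, 17:15-18:45.
So the common availability across everyone is 09:15-11:30, 16:15-16:45, 17:15-18:45.
Summing the common windows: 135 + 30 + 90 = 255 minutes.

255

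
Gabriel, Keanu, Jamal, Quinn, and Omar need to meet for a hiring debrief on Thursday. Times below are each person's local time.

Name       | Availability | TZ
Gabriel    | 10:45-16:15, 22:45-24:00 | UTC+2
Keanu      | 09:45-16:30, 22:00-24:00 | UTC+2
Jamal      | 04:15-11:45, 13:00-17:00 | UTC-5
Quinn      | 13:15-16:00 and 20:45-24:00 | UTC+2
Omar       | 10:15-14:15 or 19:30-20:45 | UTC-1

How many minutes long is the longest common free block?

165

Gabriel in UTC: 08:45-14:15, 20:45-22:00 (subtract 2h to convert from UTC+2).
Keanu in UTC: 07:45-14:30, 20:00-22:00 (subtract 2h to convert from UTC+2).
Jamal in UTC: 09:15-16:45, 18:00-22:00 (add 5h to convert from UTC-5).
Quinn in UTC: 11:15-14:00, 18:45-22:00 (subtract 2h to convert from UTC+2).
Omar in UTC: 11:15-15:15, 20:30-21:45 (add 1h to convert from UTC-1).
Gabriel ∩ Keanu: 08:45-14:15, 20:45-22:00.
Gabriel ∩ Keanu ∩ Jamal: 09:15-14:15, 20:45-22:00.
Gabriel ∩ Keanu ∩ Jamal ∩ Quinn: 11:15-14:00, 20:45-22:00.
Gabriel ∩ Keanu ∩ Jamal ∩ Quinn ∩ Omar: 11:15-14:00, 20:45-21:45.
The longest is 11:15-14:00 at 165 minutes.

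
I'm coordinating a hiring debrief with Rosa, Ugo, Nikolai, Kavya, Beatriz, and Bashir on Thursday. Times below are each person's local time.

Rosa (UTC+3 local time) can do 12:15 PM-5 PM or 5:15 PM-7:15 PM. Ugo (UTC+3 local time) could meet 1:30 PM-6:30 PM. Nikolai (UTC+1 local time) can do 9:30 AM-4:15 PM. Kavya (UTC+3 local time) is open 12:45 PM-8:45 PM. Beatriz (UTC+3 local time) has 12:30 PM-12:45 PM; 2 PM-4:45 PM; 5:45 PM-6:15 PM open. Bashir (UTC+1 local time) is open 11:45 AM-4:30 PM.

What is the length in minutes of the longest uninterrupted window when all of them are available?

165

Rosa in UTC: 09:15-14:00, 14:15-16:15 (subtract 3h to convert from UTC+3).
Ugo in UTC: 10:30-15:30 (subtract 3h to convert from UTC+3).
Nikolai in UTC: 08:30-15:15 (subtract 1h to convert from UTC+1).
Kavya in UTC: 09:45-17:45 (subtract 3h to convert from UTC+3).
Beatriz in UTC: 09:30-09:45, 11:00-13:45, 14:45-15:15 (subtract 3h to convert from UTC+3).
Bashir in UTC: 10:45-15:30 (subtract 1h to convert from UTC+1).
Rosa ∩ Ugo: 10:30-14:00, 14:15-15:30.
Rosa ∩ Ugo ∩ Nikolai: 10:30-14:00, 14:15-15:15.
Rosa ∩ Ugo ∩ Nikolai ∩ Kavya: 10:30-14:00, 14:15-15:15.
Rosa ∩ Ugo ∩ Nikolai ∩ Kavya ∩ Beatriz: 11:00-13:45, 14:45-15:15.
Rosa ∩ Ugo ∩ Nikolai ∩ Kavya ∩ Beatriz ∩ Bashir: 11:00-13:45, 14:45-15:15.
The longest is 11:00-13:45 at 165 minutes.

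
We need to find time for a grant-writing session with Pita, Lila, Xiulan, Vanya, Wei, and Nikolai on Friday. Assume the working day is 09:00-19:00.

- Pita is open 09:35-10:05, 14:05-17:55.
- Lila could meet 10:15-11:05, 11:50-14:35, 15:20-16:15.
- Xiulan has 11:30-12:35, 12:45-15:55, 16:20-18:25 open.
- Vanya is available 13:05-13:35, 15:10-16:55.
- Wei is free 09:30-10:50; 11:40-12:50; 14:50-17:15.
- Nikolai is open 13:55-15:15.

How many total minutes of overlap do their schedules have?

Pita ∩ Lila: 14:05-14:35, 15:20-16:15.
Pita ∩ Lila ∩ Xiulan: 14:05-14:35, 15:20-15:55.
Pita ∩ Lila ∩ Xiulan ∩ Vanya: 15:20-15:55.
Pita ∩ Lila ∩ Xiulan ∩ Vanya ∩ Wei: 15:20-15:55.
Pita ∩ Lila ∩ Xiulan ∩ Vanya ∩ Wei ∩ Nikolai: ∅.
There is no time when everyone is free.
There is no common window, so the total is 0 minutes.

0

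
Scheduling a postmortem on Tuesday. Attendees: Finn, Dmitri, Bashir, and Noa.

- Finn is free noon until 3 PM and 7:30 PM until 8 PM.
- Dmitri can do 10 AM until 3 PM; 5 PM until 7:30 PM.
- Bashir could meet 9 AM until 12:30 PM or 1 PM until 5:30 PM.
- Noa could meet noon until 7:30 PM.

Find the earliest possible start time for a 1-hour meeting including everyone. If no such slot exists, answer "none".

Finn ∩ Dmitri: 12:00-15:00.
Finn ∩ Dmitri ∩ Bashir: 12:00-12:30, 13:00-15:00.
Finn ∩ Dmitri ∩ Bashir ∩ Noa: 12:00-12:30, 13:00-15:00.
Those are the intersection windows.
The first common window of at least 60 minutes is 13:00-15:00, so the earliest start is 13:00.

13:00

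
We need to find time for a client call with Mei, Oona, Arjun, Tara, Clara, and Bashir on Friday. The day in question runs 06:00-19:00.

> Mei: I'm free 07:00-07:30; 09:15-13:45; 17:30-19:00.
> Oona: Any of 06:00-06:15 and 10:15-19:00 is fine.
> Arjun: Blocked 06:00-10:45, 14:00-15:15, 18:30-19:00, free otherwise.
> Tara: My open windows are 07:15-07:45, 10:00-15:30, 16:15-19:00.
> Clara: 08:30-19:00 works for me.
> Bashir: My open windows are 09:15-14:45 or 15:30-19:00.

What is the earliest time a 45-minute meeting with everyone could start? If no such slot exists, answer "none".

10:45

Mei free: 07:00-07:30, 09:15-13:45, 17:30-19:00.
Oona free: 06:00-06:15, 10:15-19:00.
Arjun free: 10:45-14:00, 15:15-18:30 (invert busy blocks within the working day).
Tara free: 07:15-07:45, 10:00-15:30, 16:15-19:00.
Clara free: 08:30-19:00.
Bashir free: 09:15-14:45, 15:30-19:00.
Mei ∩ Oona: 10:15-13:45, 17:30-19:00.
Mei ∩ Oona ∩ Arjun: 10:45-13:45, 17:30-18:30.
Mei ∩ Oona ∩ Arjun ∩ Tara: 10:45-13:45, 17:30-18:30.
Mei ∩ Oona ∩ Arjun ∩ Tara ∩ Clara: 10:45-13:45, 17:30-18:30.
Mei ∩ Oona ∩ Arjun ∩ Tara ∩ Clara ∩ Bashir: 10:45-13:45, 17:30-18:30.
Those are the intersection windows.
The first common window of at least 45 minutes is 10:45-13:45, so the earliest start is 10:45.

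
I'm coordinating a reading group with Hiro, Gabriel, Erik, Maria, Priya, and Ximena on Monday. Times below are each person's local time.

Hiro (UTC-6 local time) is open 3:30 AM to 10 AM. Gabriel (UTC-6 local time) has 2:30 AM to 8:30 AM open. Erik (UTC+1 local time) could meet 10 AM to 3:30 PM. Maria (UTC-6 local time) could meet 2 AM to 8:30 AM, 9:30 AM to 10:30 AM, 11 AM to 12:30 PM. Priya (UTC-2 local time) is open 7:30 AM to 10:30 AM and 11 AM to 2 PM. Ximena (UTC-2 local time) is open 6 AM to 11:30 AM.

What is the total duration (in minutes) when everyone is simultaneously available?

210

Hiro in UTC: 09:30-16:00 (add 6h to convert from UTC-6).
Gabriel in UTC: 08:30-14:30 (add 6h to convert from UTC-6).
Erik in UTC: 09:00-14:30 (subtract 1h to convert from UTC+1).
Maria in UTC: 08:00-14:30, 15:30-16:30, 17:00-18:30 (add 6h to convert from UTC-6).
Priya in UTC: 09:30-12:30, 13:00-16:00 (add 2h to convert from UTC-2).
Ximena in UTC: 08:00-13:30 (add 2h to convert from UTC-2).
Hiro ∩ Gabriel: 09:30-14:30.
Hiro ∩ Gabriel ∩ Erik: 09:30-14:30.
Hiro ∩ Gabriel ∩ Erik ∩ Maria: 09:30-14:30.
Hiro ∩ Gabriel ∩ Erik ∩ Maria ∩ Priya: 09:30-12:30, 13:00-14:30.
Hiro ∩ Gabriel ∩ Erik ∩ Maria ∩ Priya ∩ Ximena: 09:30-12:30, 13:00-13:30.
Summing the common windows: 180 + 30 = 210 minutes.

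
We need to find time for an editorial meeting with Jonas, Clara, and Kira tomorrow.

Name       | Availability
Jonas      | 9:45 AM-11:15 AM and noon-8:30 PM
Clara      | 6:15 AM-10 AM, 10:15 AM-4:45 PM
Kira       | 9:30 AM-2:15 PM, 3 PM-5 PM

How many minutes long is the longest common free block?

135

Jonas ∩ Clara: 09:45-10:00, 10:15-11:15, 12:00-16:45.
Jonas ∩ Clara ∩ Kira: 09:45-10:00, 10:15-11:15, 12:00-14:15, 15:00-16:45.
The longest is 12:00-14:15 at 135 minutes.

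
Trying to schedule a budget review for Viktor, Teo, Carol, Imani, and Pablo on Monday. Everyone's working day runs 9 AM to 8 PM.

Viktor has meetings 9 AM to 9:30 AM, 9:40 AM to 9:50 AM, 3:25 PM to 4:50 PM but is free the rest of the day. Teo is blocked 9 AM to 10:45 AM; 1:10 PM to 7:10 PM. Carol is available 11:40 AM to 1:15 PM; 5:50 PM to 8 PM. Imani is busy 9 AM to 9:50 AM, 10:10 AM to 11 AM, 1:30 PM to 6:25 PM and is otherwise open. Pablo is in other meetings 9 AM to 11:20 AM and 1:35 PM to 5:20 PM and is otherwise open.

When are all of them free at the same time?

11:40-13:10, 19:10-20:00

Viktor free: 09:30-09:40, 09:50-15:25, 16:50-20:00 (invert busy blocks within the working day).
Teo free: 10:45-13:10, 19:10-20:00 (invert busy blocks within the working day).
Carol free: 11:40-13:15, 17:50-20:00.
Imani free: 09:50-10:10, 11:00-13:30, 18:25-20:00 (invert busy blocks within the working day).
Pablo free: 11:20-13:35, 17:20-20:00 (invert busy blocks within the working day).
Viktor ∩ Teo: 10:45-13:10, 19:10-20:00.
Viktor ∩ Teo ∩ Carol: 11:40-13:10, 19:10-20:00.
Viktor ∩ Teo ∩ Carol ∩ Imani: 11:40-13:10, 19:10-20:00.
Viktor ∩ Teo ∩ Carol ∩ Imani ∩ Pablo: 11:40-13:10, 19:10-20:00.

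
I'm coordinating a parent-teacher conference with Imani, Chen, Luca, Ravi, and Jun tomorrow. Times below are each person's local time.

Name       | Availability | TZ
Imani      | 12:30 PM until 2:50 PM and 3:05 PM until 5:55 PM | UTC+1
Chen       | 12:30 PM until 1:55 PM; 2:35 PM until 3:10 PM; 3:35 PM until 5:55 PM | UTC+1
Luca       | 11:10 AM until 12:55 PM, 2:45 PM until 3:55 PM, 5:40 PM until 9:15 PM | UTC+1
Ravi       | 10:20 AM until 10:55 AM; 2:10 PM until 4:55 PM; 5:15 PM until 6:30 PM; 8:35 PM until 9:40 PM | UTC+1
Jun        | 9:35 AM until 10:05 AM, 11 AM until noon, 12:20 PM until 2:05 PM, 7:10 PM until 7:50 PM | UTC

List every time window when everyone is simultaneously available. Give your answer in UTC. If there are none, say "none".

13:45-13:50

Imani in UTC: 11:30-13:50, 14:05-16:55 (subtract 1h to convert from UTC+1).
Chen in UTC: 11:30-12:55, 13:35-14:10, 14:35-16:55 (subtract 1h to convert from UTC+1).
Luca in UTC: 10:10-11:55, 13:45-14:55, 16:40-20:15 (subtract 1h to convert from UTC+1).
Ravi in UTC: 09:20-09:55, 13:10-15:55, 16:15-17:30, 19:35-20:40 (subtract 1h to convert from UTC+1).
Jun in UTC: 09:35-10:05, 11:00-12:00, 12:20-14:05, 19:10-19:50.
Imani ∩ Chen: 11:30-12:55, 13:35-13:50, 14:05-14:10, 14:35-16:55.
Imani ∩ Chen ∩ Luca: 11:30-11:55, 13:45-13:50, 14:05-14:10, 14:35-14:55, 16:40-16:55.
Imani ∩ Chen ∩ Luca ∩ Ravi: 13:45-13:50, 14:05-14:10, 14:35-14:55, 16:40-16:55.
Imani ∩ Chen ∩ Luca ∩ Ravi ∩ Jun: 13:45-13:50.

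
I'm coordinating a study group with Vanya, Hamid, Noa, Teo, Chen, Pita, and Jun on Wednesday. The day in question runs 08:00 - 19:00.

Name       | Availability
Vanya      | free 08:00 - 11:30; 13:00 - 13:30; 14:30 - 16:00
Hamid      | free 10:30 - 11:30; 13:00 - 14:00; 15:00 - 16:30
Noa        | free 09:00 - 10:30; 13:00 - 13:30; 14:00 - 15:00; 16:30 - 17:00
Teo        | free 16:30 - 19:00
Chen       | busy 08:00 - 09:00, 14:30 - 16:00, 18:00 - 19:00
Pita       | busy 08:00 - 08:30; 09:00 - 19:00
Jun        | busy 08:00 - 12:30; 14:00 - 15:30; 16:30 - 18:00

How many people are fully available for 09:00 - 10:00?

Vanya free: 08:00-11:30, 13:00-13:30, 14:30-16:00.
Hamid free: 10:30-11:30, 13:00-14:00, 15:00-16:30.
Noa free: 09:00-10:30, 13:00-13:30, 14:00-15:00, 16:30-17:00.
Teo free: 16:30-19:00.
Chen free: 09:00-14:30, 16:00-18:00 (invert busy blocks within the working day).
Pita free: 08:30-09:00 (invert busy blocks within the working day).
Jun free: 12:30-14:00, 15:30-16:30, 18:00-19:00 (invert busy blocks within the working day).
Vanya, Noa, and Chen can make the full 09:00-10:00 slot — that's 3.

3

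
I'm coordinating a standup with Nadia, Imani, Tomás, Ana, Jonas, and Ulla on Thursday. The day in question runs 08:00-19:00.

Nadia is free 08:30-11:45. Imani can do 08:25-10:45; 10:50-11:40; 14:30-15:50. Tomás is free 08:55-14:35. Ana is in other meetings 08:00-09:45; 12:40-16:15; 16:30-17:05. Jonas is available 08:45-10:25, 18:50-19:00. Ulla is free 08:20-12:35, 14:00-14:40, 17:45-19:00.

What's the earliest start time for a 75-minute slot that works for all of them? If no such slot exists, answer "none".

Nadia free: 08:30-11:45.
Imani free: 08:25-10:45, 10:50-11:40, 14:30-15:50.
Tomás free: 08:55-14:35.
Ana free: 09:45-12:40, 16:15-16:30, 17:05-19:00 (invert busy blocks within the working day).
Jonas free: 08:45-10:25, 18:50-19:00.
Ulla free: 08:20-12:35, 14:00-14:40, 17:45-19:00.
Nadia ∩ Imani: 08:30-10:45, 10:50-11:40.
Nadia ∩ Imani ∩ Tomás: 08:55-10:45, 10:50-11:40.
Nadia ∩ Imani ∩ Tomás ∩ Ana: 09:45-10:45, 10:50-11:40.
Nadia ∩ Imani ∩ Tomás ∩ Ana ∩ Jonas: 09:45-10:25.
Nadia ∩ Imani ∩ Tomás ∩ Ana ∩ Jonas ∩ Ulla: 09:45-10:25.
Those are the intersection windows.
No common window is at least 75 minutes long.

none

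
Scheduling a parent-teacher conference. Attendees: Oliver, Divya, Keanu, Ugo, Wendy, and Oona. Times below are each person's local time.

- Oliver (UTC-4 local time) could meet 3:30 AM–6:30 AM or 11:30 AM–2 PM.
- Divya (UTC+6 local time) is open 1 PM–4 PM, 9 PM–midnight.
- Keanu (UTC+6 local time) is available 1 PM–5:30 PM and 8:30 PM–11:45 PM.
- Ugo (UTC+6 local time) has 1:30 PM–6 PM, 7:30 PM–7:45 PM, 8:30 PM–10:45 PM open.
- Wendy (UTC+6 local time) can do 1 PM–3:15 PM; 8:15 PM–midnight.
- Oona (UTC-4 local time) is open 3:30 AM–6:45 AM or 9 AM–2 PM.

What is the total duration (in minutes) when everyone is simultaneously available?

Oliver in UTC: 07:30-10:30, 15:30-18:00 (add 4h to convert from UTC-4).
Divya in UTC: 07:00-10:00, 15:00-18:00 (subtract 6h to convert from UTC+6).
Keanu in UTC: 07:00-11:30, 14:30-17:45 (subtract 6h to convert from UTC+6).
Ugo in UTC: 07:30-12:00, 13:30-13:45, 14:30-16:45 (subtract 6h to convert from UTC+6).
Wendy in UTC: 07:00-09:15, 14:15-18:00 (subtract 6h to convert from UTC+6).
Oona in UTC: 07:30-10:45, 13:00-18:00 (add 4h to convert from UTC-4).
Oliver ∩ Divya: 07:30-10:00, 15:30-18:00.
Oliver ∩ Divya ∩ Keanu: 07:30-10:00, 15:30-17:45.
Oliver ∩ Divya ∩ Keanu ∩ Ugo: 07:30-10:00, 15:30-16:45.
Oliver ∩ Divya ∩ Keanu ∩ Ugo ∩ Wendy: 07:30-09:15, 15:30-16:45.
Oliver ∩ Divya ∩ Keanu ∩ Ugo ∩ Wendy ∩ Oona: 07:30-09:15, 15:30-16:45.
Those are the intersection windows.
Summing the common windows: 105 + 75 = 180 minutes.

180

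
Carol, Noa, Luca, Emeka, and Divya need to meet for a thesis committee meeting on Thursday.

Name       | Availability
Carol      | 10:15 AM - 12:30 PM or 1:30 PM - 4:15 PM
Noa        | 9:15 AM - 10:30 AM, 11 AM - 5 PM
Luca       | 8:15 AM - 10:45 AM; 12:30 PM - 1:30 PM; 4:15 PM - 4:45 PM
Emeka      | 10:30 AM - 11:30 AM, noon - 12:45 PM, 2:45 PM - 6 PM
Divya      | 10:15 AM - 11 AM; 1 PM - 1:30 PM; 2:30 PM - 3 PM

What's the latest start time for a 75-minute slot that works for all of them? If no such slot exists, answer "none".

none

Carol ∩ Noa: 10:15-10:30, 11:00-12:30, 13:30-16:15.
Carol ∩ Noa ∩ Luca: 10:15-10:30.
Carol ∩ Noa ∩ Luca ∩ Emeka: ∅.
Carol ∩ Noa ∩ Luca ∩ Emeka ∩ Divya: ∅.
There is no time when everyone is free.
No common window is at least 75 minutes long.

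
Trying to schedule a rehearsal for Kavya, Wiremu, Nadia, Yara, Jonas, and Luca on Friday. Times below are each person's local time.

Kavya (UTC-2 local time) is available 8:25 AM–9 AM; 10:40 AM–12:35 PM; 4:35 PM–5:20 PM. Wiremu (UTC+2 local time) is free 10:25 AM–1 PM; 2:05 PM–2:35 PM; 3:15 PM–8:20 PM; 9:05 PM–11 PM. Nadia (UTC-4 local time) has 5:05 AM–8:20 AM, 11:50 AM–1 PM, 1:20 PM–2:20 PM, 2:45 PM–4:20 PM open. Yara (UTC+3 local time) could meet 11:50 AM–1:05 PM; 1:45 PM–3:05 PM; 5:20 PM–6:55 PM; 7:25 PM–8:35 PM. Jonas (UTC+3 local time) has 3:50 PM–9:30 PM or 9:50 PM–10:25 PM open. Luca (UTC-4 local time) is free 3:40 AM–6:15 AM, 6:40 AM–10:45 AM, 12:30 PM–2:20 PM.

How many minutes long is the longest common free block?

Kavya in UTC: 10:25-11:00, 12:40-14:35, 18:35-19:20 (add 2h to convert from UTC-2).
Wiremu in UTC: 08:25-11:00, 12:05-12:35, 13:15-18:20, 19:05-21:00 (subtract 2h to convert from UTC+2).
Nadia in UTC: 09:05-12:20, 15:50-17:00, 17:20-18:20, 18:45-20:20 (add 4h to convert from UTC-4).
Yara in UTC: 08:50-10:05, 10:45-12:05, 14:20-15:55, 16:25-17:35 (subtract 3h to convert from UTC+3).
Jonas in UTC: 12:50-18:30, 18:50-19:25 (subtract 3h to convert from UTC+3).
Luca in UTC: 07:40-10:15, 10:40-14:45, 16:30-18:20 (add 4h to convert from UTC-4).
Kavya ∩ Wiremu: 10:25-11:00, 13:15-14:35, 19:05-19:20.
Kavya ∩ Wiremu ∩ Nadia: 10:25-11:00, 19:05-19:20.
Kavya ∩ Wiremu ∩ Nadia ∩ Yara: 10:45-11:00.
Kavya ∩ Wiremu ∩ Nadia ∩ Yara ∩ Jonas: ∅.
Kavya ∩ Wiremu ∩ Nadia ∩ Yara ∩ Jonas ∩ Luca: ∅.
There is no time when everyone is free.
No common window exists, so the longest block is 0 minutes.

0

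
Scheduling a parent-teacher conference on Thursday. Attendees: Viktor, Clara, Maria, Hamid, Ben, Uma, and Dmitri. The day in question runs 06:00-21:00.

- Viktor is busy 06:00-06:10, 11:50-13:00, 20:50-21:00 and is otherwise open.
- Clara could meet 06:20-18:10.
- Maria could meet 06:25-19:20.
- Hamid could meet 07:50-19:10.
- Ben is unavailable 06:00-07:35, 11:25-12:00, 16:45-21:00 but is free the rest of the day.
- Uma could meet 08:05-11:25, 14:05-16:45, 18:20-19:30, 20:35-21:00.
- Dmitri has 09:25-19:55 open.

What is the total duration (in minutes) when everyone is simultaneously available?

Viktor free: 06:10-11:50, 13:00-20:50 (invert busy blocks within the working day).
Clara free: 06:20-18:10.
Maria free: 06:25-19:20.
Hamid free: 07:50-19:10.
Ben free: 07:35-11:25, 12:00-16:45 (invert busy blocks within the working day).
Uma free: 08:05-11:25, 14:05-16:45, 18:20-19:30, 20:35-21:00.
Dmitri free: 09:25-19:55.
Viktor ∩ Clara: 06:20-11:50, 13:00-18:10.
Viktor ∩ Clara ∩ Maria: 06:25-11:50, 13:00-18:10.
Viktor ∩ Clara ∩ Maria ∩ Hamid: 07:50-11:50, 13:00-18:10.
Viktor ∩ Clara ∩ Maria ∩ Hamid ∩ Ben: 07:50-11:25, 13:00-16:45.
Viktor ∩ Clara ∩ Maria ∩ Hamid ∩ Ben ∩ Uma: 08:05-11:25, 14:05-16:45.
Viktor ∩ Clara ∩ Maria ∩ Hamid ∩ Ben ∩ Uma ∩ Dmitri: 09:25-11:25, 14:05-16:45.
Summing the common windows: 120 + 160 = 280 minutes.

280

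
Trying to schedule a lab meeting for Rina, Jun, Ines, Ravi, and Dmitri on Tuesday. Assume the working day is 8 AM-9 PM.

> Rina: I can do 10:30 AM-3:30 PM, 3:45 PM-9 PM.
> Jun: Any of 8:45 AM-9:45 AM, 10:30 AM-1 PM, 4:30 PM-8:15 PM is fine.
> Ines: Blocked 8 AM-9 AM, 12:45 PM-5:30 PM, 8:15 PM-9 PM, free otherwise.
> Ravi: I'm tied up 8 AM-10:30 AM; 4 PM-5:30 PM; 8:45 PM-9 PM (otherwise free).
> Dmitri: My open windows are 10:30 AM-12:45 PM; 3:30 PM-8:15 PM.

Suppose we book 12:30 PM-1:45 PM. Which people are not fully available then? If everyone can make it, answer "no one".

Dmitri, Ines, Jun

Rina free: 10:30-15:30, 15:45-21:00.
Jun free: 08:45-09:45, 10:30-13:00, 16:30-20:15.
Ines free: 09:00-12:45, 17:30-20:15 (invert busy blocks within the working day).
Ravi free: 10:30-16:00, 17:30-20:45 (invert busy blocks within the working day).
Dmitri free: 10:30-12:45, 15:30-20:15.
Rina: free for 12:30-13:45. Jun: not fully free for 12:30-13:45. Ines: not fully free for 12:30-13:45. Ravi: free for 12:30-13:45. Dmitri: not fully free for 12:30-13:45.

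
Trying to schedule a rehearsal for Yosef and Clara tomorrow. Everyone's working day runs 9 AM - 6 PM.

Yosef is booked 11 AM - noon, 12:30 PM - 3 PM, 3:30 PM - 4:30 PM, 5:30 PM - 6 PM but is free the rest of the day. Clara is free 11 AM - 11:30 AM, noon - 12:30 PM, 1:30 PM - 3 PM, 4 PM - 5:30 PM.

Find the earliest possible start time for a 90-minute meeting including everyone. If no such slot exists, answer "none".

none

Yosef free: 09:00-11:00, 12:00-12:30, 15:00-15:30, 16:30-17:30 (invert busy blocks within the working day).
Clara free: 11:00-11:30, 12:00-12:30, 13:30-15:00, 16:00-17:30.
Yosef ∩ Clara: 12:00-12:30, 16:30-17:30.
No common window is at least 90 minutes long.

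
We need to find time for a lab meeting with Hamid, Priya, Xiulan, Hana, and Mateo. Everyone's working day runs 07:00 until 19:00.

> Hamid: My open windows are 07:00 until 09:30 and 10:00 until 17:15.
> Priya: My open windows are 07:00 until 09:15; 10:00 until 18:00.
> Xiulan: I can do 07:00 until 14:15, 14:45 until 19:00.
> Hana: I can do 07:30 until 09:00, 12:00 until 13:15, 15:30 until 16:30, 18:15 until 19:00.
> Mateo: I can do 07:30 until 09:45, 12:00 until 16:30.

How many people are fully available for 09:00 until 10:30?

1

Xiulan can make the full 09:00-10:30 slot — that's 1.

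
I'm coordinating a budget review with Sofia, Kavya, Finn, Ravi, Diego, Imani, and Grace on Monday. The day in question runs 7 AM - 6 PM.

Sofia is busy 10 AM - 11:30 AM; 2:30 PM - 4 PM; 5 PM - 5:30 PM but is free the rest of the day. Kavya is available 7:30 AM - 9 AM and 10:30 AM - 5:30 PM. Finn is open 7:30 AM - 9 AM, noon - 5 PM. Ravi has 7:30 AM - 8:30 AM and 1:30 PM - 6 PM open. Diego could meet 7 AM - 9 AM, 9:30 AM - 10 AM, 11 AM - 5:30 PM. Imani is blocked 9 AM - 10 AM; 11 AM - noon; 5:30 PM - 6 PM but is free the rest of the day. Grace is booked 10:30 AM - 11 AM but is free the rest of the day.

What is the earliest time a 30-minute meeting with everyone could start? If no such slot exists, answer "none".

Sofia free: 07:00-10:00, 11:30-14:30, 16:00-17:00, 17:30-18:00 (invert busy blocks within the working day).
Kavya free: 07:30-09:00, 10:30-17:30.
Finn free: 07:30-09:00, 12:00-17:00.
Ravi free: 07:30-08:30, 13:30-18:00.
Diego free: 07:00-09:00, 09:30-10:00, 11:00-17:30.
Imani free: 07:00-09:00, 10:00-11:00, 12:00-17:30 (invert busy blocks within the working day).
Grace free: 07:00-10:30, 11:00-18:00 (invert busy blocks within the working day).
Sofia ∩ Kavya: 07:30-09:00, 11:30-14:30, 16:00-17:00.
Sofia ∩ Kavya ∩ Finn: 07:30-09:00, 12:00-14:30, 16:00-17:00.
Sofia ∩ Kavya ∩ Finn ∩ Ravi: 07:30-08:30, 13:30-14:30, 16:00-17:00.
Sofia ∩ Kavya ∩ Finn ∩ Ravi ∩ Diego: 07:30-08:30, 13:30-14:30, 16:00-17:00.
Sofia ∩ Kavya ∩ Finn ∩ Ravi ∩ Diego ∩ Imani: 07:30-08:30, 13:30-14:30, 16:00-17:00.
Sofia ∩ Kavya ∩ Finn ∩ Ravi ∩ Diego ∩ Imani ∩ Grace: 07:30-08:30, 13:30-14:30, 16:00-17:00.
The first common window of at least 30 minutes is 07:30-08:30, so the earliest start is 07:30.

07:30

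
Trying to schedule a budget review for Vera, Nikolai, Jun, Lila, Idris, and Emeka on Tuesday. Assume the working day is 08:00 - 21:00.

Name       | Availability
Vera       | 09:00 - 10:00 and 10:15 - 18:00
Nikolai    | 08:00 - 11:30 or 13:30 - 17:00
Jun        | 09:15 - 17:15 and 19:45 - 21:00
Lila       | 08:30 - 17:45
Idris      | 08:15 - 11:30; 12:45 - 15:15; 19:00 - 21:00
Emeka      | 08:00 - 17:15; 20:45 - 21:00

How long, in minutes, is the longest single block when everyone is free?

Vera ∩ Nikolai: 09:00-10:00, 10:15-11:30, 13:30-17:00.
Vera ∩ Nikolai ∩ Jun: 09:15-10:00, 10:15-11:30, 13:30-17:00.
Vera ∩ Nikolai ∩ Jun ∩ Lila: 09:15-10:00, 10:15-11:30, 13:30-17:00.
Vera ∩ Nikolai ∩ Jun ∩ Lila ∩ Idris: 09:15-10:00, 10:15-11:30, 13:30-15:15.
Vera ∩ Nikolai ∩ Jun ∩ Lila ∩ Idris ∩ Emeka: 09:15-10:00, 10:15-11:30, 13:30-15:15.
The longest is 13:30-15:15 at 105 minutes.

105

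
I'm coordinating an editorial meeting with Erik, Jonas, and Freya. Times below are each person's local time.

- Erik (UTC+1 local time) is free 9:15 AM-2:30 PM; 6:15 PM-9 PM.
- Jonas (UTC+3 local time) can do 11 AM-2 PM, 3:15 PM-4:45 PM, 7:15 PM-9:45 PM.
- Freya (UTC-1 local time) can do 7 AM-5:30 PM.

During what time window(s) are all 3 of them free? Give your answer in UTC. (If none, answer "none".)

Erik in UTC: 08:15-13:30, 17:15-20:00 (subtract 1h to convert from UTC+1).
Jonas in UTC: 08:00-11:00, 12:15-13:45, 16:15-18:45 (subtract 3h to convert from UTC+3).
Freya in UTC: 08:00-18:30 (add 1h to convert from UTC-1).
Erik ∩ Jonas: 08:15-11:00, 12:15-13:30, 17:15-18:45.
Erik ∩ Jonas ∩ Freya: 08:15-11:00, 12:15-13:30, 17:15-18:30.
So the common availability across everyone is 08:15-11:00, 12:15-13:30, 17:15-18:30.

08:15-11:00, 12:15-13:30, 17:15-18:30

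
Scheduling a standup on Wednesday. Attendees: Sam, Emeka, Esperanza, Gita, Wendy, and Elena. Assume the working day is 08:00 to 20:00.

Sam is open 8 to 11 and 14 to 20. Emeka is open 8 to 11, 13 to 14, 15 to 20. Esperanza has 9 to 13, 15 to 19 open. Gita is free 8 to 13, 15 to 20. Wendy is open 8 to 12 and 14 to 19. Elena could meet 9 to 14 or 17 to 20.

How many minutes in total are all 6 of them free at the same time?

Sam ∩ Emeka: 08:00-11:00, 15:00-20:00.
Sam ∩ Emeka ∩ Esperanza: 09:00-11:00, 15:00-19:00.
Sam ∩ Emeka ∩ Esperanza ∩ Gita: 09:00-11:00, 15:00-19:00.
Sam ∩ Emeka ∩ Esperanza ∩ Gita ∩ Wendy: 09:00-11:00, 15:00-19:00.
Sam ∩ Emeka ∩ Esperanza ∩ Gita ∩ Wendy ∩ Elena: 09:00-11:00, 17:00-19:00.
Summing the common windows: 120 + 120 = 240 minutes.

240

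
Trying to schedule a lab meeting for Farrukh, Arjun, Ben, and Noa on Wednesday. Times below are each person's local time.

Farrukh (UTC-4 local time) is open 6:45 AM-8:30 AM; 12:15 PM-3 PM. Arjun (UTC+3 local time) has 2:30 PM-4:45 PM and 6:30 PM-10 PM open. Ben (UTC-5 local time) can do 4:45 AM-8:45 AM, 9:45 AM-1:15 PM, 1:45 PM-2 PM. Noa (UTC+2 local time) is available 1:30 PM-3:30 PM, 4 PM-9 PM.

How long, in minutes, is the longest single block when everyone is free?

120

Farrukh in UTC: 10:45-12:30, 16:15-19:00 (add 4h to convert from UTC-4).
Arjun in UTC: 11:30-13:45, 15:30-19:00 (subtract 3h to convert from UTC+3).
Ben in UTC: 09:45-13:45, 14:45-18:15, 18:45-19:00 (add 5h to convert from UTC-5).
Noa in UTC: 11:30-13:30, 14:00-19:00 (subtract 2h to convert from UTC+2).
Farrukh ∩ Arjun: 11:30-12:30, 16:15-19:00.
Farrukh ∩ Arjun ∩ Ben: 11:30-12:30, 16:15-18:15, 18:45-19:00.
Farrukh ∩ Arjun ∩ Ben ∩ Noa: 11:30-12:30, 16:15-18:15, 18:45-19:00.
The longest is 16:15-18:15 at 120 minutes.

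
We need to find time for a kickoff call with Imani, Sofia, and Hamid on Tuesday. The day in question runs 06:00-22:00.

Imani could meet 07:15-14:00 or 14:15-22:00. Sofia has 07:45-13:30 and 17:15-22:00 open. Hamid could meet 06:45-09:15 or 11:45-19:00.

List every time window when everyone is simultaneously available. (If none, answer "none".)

07:45-09:15, 11:45-13:30, 17:15-19:00

Imani ∩ Sofia: 07:45-13:30, 17:15-22:00.
Imani ∩ Sofia ∩ Hamid: 07:45-09:15, 11:45-13:30, 17:15-19:00.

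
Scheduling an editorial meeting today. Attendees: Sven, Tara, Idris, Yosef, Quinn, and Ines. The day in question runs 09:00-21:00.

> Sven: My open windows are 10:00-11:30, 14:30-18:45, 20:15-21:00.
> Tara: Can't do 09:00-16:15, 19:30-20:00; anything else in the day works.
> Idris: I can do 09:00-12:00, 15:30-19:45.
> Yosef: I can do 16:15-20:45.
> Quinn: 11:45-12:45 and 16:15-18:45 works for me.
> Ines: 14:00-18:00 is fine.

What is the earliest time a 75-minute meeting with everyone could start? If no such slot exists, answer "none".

16:15

Sven free: 10:00-11:30, 14:30-18:45, 20:15-21:00.
Tara free: 16:15-19:30, 20:00-21:00 (invert busy blocks within the working day).
Idris free: 09:00-12:00, 15:30-19:45.
Yosef free: 16:15-20:45.
Quinn free: 11:45-12:45, 16:15-18:45.
Ines free: 14:00-18:00.
Sven ∩ Tara: 16:15-18:45, 20:15-21:00.
Sven ∩ Tara ∩ Idris: 16:15-18:45.
Sven ∩ Tara ∩ Idris ∩ Yosef: 16:15-18:45.
Sven ∩ Tara ∩ Idris ∩ Yosef ∩ Quinn: 16:15-18:45.
Sven ∩ Tara ∩ Idris ∩ Yosef ∩ Quinn ∩ Ines: 16:15-18:00.
Those are the intersection windows.
The first common window of at least 75 minutes is 16:15-18:00, so the earliest start is 16:15.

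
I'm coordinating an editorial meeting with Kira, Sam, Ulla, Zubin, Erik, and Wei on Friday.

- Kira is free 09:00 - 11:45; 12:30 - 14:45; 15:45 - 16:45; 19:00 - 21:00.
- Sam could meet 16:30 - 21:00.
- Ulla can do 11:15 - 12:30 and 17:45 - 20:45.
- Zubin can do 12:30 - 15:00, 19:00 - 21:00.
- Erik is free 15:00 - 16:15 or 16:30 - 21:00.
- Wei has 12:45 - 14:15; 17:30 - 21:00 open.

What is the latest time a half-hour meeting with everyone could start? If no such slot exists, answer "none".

Kira ∩ Sam: 16:30-16:45, 19:00-21:00.
Kira ∩ Sam ∩ Ulla: 19:00-20:45.
Kira ∩ Sam ∩ Ulla ∩ Zubin: 19:00-20:45.
Kira ∩ Sam ∩ Ulla ∩ Zubin ∩ Erik: 19:00-20:45.
Kira ∩ Sam ∩ Ulla ∩ Zubin ∩ Erik ∩ Wei: 19:00-20:45.
Those are the intersection windows.
The last common window of at least 30 minutes is 19:00-20:45; a 30-minute meeting can start as late as 20:15 and still end by 20:45.

20:15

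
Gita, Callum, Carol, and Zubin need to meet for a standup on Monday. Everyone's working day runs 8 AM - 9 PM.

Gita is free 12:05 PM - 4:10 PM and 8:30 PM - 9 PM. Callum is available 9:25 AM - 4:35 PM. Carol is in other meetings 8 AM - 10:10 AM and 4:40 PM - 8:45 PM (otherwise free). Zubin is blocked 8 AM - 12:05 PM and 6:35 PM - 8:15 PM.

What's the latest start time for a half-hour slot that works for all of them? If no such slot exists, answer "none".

Gita free: 12:05-16:10, 20:30-21:00.
Callum free: 09:25-16:35.
Carol free: 10:10-16:40, 20:45-21:00 (invert busy blocks within the working day).
Zubin free: 12:05-18:35, 20:15-21:00 (invert busy blocks within the working day).
Gita ∩ Callum: 12:05-16:10.
Gita ∩ Callum ∩ Carol: 12:05-16:10.
Gita ∩ Callum ∩ Carol ∩ Zubin: 12:05-16:10.
The last common window of at least 30 minutes is 12:05-16:10; a 30-minute meeting can start as late as 15:40 and still end by 16:10.

15:40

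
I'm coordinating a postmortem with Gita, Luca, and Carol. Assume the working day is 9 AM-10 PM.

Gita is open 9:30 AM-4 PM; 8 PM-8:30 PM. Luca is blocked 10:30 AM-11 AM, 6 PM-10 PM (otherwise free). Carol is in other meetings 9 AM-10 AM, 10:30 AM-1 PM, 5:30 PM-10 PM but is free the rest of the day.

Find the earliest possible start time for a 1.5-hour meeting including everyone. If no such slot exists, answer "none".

13:00

Gita free: 09:30-16:00, 20:00-20:30.
Luca free: 09:00-10:30, 11:00-18:00 (invert busy blocks within the working day).
Carol free: 10:00-10:30, 13:00-17:30 (invert busy blocks within the working day).
Gita ∩ Luca: 09:30-10:30, 11:00-16:00.
Gita ∩ Luca ∩ Carol: 10:00-10:30, 13:00-16:00.
So the common availability across everyone is 10:00-10:30, 13:00-16:00.
The first common window of at least 90 minutes is 13:00-16:00, so the earliest start is 13:00.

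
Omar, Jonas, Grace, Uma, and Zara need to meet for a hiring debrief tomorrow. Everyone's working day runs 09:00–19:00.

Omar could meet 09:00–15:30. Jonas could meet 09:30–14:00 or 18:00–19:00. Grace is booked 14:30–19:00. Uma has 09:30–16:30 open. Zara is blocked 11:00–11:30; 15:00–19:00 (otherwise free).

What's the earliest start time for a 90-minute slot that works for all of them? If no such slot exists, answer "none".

Omar free: 09:00-15:30.
Jonas free: 09:30-14:00, 18:00-19:00.
Grace free: 09:00-14:30 (invert busy blocks within the working day).
Uma free: 09:30-16:30.
Zara free: 09:00-11:00, 11:30-15:00 (invert busy blocks within the working day).
Omar ∩ Jonas: 09:30-14:00.
Omar ∩ Jonas ∩ Grace: 09:30-14:00.
Omar ∩ Jonas ∩ Grace ∩ Uma: 09:30-14:00.
Omar ∩ Jonas ∩ Grace ∩ Uma ∩ Zara: 09:30-11:00, 11:30-14:00.
The first common window of at least 90 minutes is 09:30-11:00, so the earliest start is 09:30.

09:30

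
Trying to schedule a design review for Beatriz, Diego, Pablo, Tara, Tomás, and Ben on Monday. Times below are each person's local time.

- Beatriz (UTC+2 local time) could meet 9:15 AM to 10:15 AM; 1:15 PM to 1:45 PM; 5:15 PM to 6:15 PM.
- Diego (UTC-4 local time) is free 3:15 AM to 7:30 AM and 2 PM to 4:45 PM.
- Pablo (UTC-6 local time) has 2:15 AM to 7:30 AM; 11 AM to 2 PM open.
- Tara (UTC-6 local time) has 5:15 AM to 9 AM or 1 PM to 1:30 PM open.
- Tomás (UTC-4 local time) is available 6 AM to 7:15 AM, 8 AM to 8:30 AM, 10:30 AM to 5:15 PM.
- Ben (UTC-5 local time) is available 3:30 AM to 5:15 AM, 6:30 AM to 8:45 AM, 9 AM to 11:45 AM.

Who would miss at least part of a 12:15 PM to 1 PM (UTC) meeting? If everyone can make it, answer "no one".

Beatriz, Diego, Tomás

Beatriz in UTC: 07:15-08:15, 11:15-11:45, 15:15-16:15 (subtract 2h to convert from UTC+2).
Diego in UTC: 07:15-11:30, 18:00-20:45 (add 4h to convert from UTC-4).
Pablo in UTC: 08:15-13:30, 17:00-20:00 (add 6h to convert from UTC-6).
Tara in UTC: 11:15-15:00, 19:00-19:30 (add 6h to convert from UTC-6).
Tomás in UTC: 10:00-11:15, 12:00-12:30, 14:30-21:15 (add 4h to convert from UTC-4).
Ben in UTC: 08:30-10:15, 11:30-13:45, 14:00-16:45 (add 5h to convert from UTC-5).
Beatriz: not fully free for 12:15-13:00. Diego: not fully free for 12:15-13:00. Pablo: free for 12:15-13:00. Tara: free for 12:15-13:00. Tomás: not fully free for 12:15-13:00. Ben: free for 12:15-13:00.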